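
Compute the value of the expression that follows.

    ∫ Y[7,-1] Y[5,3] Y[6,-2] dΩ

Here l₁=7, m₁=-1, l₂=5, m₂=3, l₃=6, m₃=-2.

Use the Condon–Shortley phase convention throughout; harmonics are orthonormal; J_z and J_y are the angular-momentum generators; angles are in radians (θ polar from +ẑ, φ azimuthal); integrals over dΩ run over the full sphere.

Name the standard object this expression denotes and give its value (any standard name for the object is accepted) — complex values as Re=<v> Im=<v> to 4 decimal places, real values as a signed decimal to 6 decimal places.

Gaunt coefficient, +0.025664

This is a Gaunt coefficient — the integral of a triple product of spherical harmonics over the sphere.
Rules hold: Σm=0, L=18 even, 2≤6≤12.
N = 15·11·13 = 2145
Δ = 6!·8!·4!/19! = 1/174594420
Racah Σ t=1..5: t=1:−1/4147200 t=2:+1/207360 t=3:−1/82944 t=4:+1/207360 t=5:−1/4147200 = -1/345600
⇒ 3j(7 5 6; 0 0 0)² = 420/46189, sgn -1
Racah Σ t=4..6: t=4:+1/663552 t=5:−1/518400 t=6:+1/4147200 = -1/5529600
⇒ 3j(7 5 6; -1 3 -2)² = 98/230945, sgn -1
4πI² = N·(3j₀)²·(3jₘ)² = 123480/14919047
I = +1·√(0.00827667/4π) = 0.02566391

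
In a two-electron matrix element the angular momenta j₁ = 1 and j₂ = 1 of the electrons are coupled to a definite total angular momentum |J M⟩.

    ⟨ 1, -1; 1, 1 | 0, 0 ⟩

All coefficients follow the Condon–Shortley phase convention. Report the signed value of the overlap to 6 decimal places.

j₁+j₂−J=2  J+j₁−j₂=0  J−j₁+j₂=0  j₁+j₂+J+1=3
(j₁±m₁, j₂±m₂, J±M) = (0,2,2,0,0,0)
P² = 4/3
sum k=2..2:
  [2] +1/2 = 1/2
S = 1/2
C² = P²·S² = 1/3 ; C = +0.577350

+0.577350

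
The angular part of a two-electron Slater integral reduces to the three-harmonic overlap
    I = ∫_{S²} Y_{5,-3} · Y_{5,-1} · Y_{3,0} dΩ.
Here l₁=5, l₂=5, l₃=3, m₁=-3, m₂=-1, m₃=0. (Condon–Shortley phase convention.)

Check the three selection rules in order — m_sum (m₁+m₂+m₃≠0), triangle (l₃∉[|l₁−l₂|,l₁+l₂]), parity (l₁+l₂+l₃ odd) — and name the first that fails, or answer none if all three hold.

m₁+m₂+m₃ = -3 − 1 + 0 = -4  ✗
triangle: |5−5|=0 ≤ l₃=3 ≤ 5+5=10
parity: l₁+l₂+l₃ = 13 is odd

m_sum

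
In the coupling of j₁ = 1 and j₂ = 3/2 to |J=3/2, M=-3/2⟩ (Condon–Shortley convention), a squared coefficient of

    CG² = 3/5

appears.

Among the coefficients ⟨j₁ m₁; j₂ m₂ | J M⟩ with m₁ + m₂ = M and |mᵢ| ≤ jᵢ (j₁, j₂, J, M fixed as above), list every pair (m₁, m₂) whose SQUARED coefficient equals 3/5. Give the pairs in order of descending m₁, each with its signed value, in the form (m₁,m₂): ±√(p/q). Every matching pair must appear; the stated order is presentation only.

Admissible pairs with m₁+m₂ = M = -3/2: (-1,-1/2), (0,-3/2)
  (m₁,m₂)=(0,-3/2): CG² = 3/5, CG = +√(3/5)   ← matches the target
  (m₁,m₂)=(-1,-1/2): CG² = 2/5, CG = −√(2/5)
Pairs with CG² = 3/5: (0,-3/2): +√(3/5)

(0,-3/2): +√(3/5)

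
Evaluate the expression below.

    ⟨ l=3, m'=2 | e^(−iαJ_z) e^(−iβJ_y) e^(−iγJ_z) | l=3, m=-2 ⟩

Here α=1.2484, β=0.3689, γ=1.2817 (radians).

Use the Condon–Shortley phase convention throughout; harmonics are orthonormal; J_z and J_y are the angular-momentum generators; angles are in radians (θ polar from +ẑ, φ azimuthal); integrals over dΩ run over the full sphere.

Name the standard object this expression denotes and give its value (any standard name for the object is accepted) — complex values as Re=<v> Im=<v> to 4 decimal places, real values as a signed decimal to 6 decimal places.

This is a Wigner D-matrix element — the rotation-matrix element ⟨l m'| R(α,β,γ) |l m⟩ in the angular-momentum basis.
First d^3_{2,-2}(β=0.3689), then the phase factors e^{-i(2)α} and e^{-i(-2)γ}:
Half-angle: c=0.983037, s=0.183406. N=√(120·1·1·120)=120.000000
Admissible k: 0..1 (factorial args all ≥0)
  k=0: (−1)^4·120.0000/(24)·0.9830^2·0.1834^4 = +0.005467
  k=1: (−1)^5·120.0000/(120)·0.9830^0·0.1834^6 = -0.000038
d^3_{2,-2}(0.3689) = +0.005467 -0.000038 = +0.005429
Attach z-rotation phases: D = e^{-i(2)(1.2484)}·(+0.005429)·e^{-i(-2)(1.2817)} = +0.005417+0.000361i

Wigner D-matrix element, Re=0.0054 Im=0.0004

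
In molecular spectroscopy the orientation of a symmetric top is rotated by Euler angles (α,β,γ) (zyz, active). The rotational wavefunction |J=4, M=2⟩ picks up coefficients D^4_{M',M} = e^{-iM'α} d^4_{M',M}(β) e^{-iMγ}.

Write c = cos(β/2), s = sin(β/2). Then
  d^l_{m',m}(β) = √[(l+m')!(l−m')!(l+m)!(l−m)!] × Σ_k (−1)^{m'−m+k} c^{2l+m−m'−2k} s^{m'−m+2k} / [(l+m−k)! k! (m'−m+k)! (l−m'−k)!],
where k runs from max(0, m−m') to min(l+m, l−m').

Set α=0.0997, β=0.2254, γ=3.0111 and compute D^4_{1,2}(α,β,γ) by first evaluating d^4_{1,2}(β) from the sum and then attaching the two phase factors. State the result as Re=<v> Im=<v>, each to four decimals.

Re=0.4218 Im=0.0686

D^4_{1,2}(0.0997,0.2254,3.0111) = e^{-i·1·0.0997}·d^4_{1,2}(0.2254)·e^{-i·2·3.0111}. Compute d first:
Half-angle: c=0.993656, s=0.112462. N=√(120·6·720·2)=1018.233765
k∈{1,2,3} keeps every argument non-negative
  k=1: (−1)^0·1018.2338/(240)·0.9937^7·0.1125^1 = +0.456345
  k=2: (−1)^1·1018.2338/(48)·0.9937^5·0.1125^3 = -0.029228
  k=3: (−1)^2·1018.2338/(72)·0.9937^3·0.1125^5 = +0.000250
d^4_{1,2}(0.2254) = +0.456345 -0.029228 +0.000250 = +0.427366
D = (+0.995034-0.099535i)·(+0.427366)·(+0.966136+0.258033i) = +0.421820+0.068629i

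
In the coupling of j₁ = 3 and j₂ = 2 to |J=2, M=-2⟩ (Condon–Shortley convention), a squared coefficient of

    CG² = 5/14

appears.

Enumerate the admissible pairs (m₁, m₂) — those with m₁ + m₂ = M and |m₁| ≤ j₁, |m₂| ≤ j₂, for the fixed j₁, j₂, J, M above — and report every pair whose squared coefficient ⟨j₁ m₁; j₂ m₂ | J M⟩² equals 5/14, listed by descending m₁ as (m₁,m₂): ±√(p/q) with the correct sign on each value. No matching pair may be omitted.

(-2,0): +√(5/14); (-3,1): −√(5/14)

Admissible pairs with m₁+m₂ = M = -2: (-3,1), (-2,0), (-1,-1), (0,-2)
  (m₁,m₂)=(0,-2): CG² = 1/14, CG = +√(1/14)
  (m₁,m₂)=(-1,-1): CG² = 3/14, CG = −√(3/14)
  (m₁,m₂)=(-2,0): CG² = 5/14, CG = +√(5/14)   ← matches the target
  (m₁,m₂)=(-3,1): CG² = 5/14, CG = −√(5/14)   ← matches the target
Pairs with CG² = 5/14: (-2,0): +√(5/14); (-3,1): −√(5/14)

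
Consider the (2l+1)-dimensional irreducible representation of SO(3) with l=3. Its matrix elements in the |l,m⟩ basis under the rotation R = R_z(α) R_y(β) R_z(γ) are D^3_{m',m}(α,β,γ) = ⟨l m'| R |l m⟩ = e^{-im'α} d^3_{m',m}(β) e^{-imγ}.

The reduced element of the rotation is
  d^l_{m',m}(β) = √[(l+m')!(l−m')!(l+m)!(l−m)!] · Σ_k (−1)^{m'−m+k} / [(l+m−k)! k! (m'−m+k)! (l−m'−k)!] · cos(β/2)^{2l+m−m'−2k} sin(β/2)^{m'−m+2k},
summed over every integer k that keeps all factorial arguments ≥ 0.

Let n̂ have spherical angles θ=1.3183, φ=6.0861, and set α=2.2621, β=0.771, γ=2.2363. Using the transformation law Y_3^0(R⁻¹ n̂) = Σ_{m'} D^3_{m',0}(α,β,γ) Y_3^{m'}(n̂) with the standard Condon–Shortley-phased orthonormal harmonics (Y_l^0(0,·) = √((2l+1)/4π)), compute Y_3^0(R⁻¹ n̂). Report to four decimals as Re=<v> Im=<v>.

Need the full column D^3_{m',0} for m'=−3..3 at α=2.2621, β=0.7710, γ=2.2363.
cos(β/2)=0.926611, sin(β/2)=0.376022
d^3_{-3,0}: single k=3 term ⇒ +0.189168;  D = +0.165727+0.091209i
d^3_{-2,0}: k∈[2..3] ⇒ +0.570923 -0.094018 = +0.476905;  D = -0.089219-0.468485i
d^3_{-1,0}: k∈[1..3] ⇒ +0.889796 -0.439587 +0.024130 = +0.474339;  D = -0.302411+0.365438i
d^3_{0,0}: k∈[0..3] ⇒ +0.632970 -0.938121 +0.154487 -0.002827 = -0.153491;  D = -0.153491+0.000000i
d^3_{1,0}: k∈[0..2] ⇒ -0.889796 +0.439587 -0.024130 = -0.474339;  D = +0.302411+0.365438i
d^3_{2,0}: k∈[0..1] ⇒ +0.570923 -0.094018 = +0.476905;  D = -0.089219+0.468485i
d^3_{3,0}: single k=0 term ⇒ -0.189168;  D = -0.165727+0.091209i
Y_3^{m'}(θ=1.3183,φ=6.0861) and Σ D·Y over m':
  (+0.1657+0.0912i)·(+0.3145+0.2111i)  (-0.0892-0.4685i)·(+0.2210+0.0919i)  (-0.3024+0.3654i)·(-0.2111-0.0422i)  (-0.1535+0.0000i)·(-0.2506+0.0000i)  (+0.3024+0.3654i)·(+0.2111-0.0422i)  (-0.0892+0.4685i)·(+0.2210-0.0919i)  (-0.1657+0.0912i)·(-0.3145+0.2111i)
Y_3^0(R⁻¹ n̂) = +0.309379+0.000000i

Re=0.3094 Im=0.0000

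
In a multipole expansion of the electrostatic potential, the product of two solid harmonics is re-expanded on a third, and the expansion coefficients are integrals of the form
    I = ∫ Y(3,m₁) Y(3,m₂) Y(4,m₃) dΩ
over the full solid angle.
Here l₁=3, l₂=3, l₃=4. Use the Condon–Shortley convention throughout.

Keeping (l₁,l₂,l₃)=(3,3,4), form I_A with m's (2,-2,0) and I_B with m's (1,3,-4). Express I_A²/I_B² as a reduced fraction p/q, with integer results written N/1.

Same 3,3,4: normalisation and zero-m 3j drop out of the ratio.
A: Δ: 2! 4! 4! / 11! → 1/34650; sum: t=0:+1/72 t=1:−1/576 = 7/576; 3j²(3 3 4; 2 -2 0) = Δ·Π!·Σ² = 7/198  (sign +1)
B: Δ: 2! 4! 4! / 11! → 1/34650; sum: t=2:+1/1152 = 1/1152; 3j²(3 3 4; 1 3 -4) = Δ·Π!·Σ² = 1/33  (sign +1)
I_A²/I_B² = (7/198)/(1/33) = 7/6

7/6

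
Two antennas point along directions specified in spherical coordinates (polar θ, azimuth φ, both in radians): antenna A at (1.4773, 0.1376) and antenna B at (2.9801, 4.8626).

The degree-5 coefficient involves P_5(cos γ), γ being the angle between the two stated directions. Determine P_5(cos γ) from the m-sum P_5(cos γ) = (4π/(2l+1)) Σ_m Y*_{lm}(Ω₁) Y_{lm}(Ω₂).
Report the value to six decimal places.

-0.162628

Addition theorem: P_5(cos γ) = (4π/11) Σ_m Y*_{lm}(Ω₁) Y_{lm}(Ω₂), m = −5…5:
  term(m=-5) = +0.000001+0.000023i   from Y*(Ω₁)=+0.350788+0.288341i, Y(Ω₂)=+0.000034+0.000036i
  term(m=-4) = -0.000130+0.000007i   from Y*(Ω₁)=+0.114762+0.070425i, Y(Ω₂)=-0.000799+0.000547i
  term(m=-3) = +0.000133+0.003512i   from Y*(Ω₁)=-0.288217-0.126229i, Y(Ω₂)=-0.004865-0.010055i
  term(m=-2) = -0.012695+0.000320i   from Y*(Ω₁)=-0.146996-0.041507i, Y(Ω₂)=+0.079415-0.024603i
  term(m=-1) = +0.001328+0.105292i   from Y*(Ω₁)=+0.277829+0.038472i, Y(Ω₂)=+0.056182+0.371204i
  term(m=+0) = -0.119632+0.000000i   from Y*(Ω₁)=+0.157168-0.000000i, Y(Ω₂)=-0.761170+0.000000i
  term(m=+1) = +0.001328-0.105292i   from Y*(Ω₁)=-0.277829+0.038472i, Y(Ω₂)=-0.056182+0.371204i
  term(m=+2) = -0.012695-0.000320i   from Y*(Ω₁)=-0.146996+0.041507i, Y(Ω₂)=+0.079415+0.024603i
  term(m=+3) = +0.000133-0.003512i   from Y*(Ω₁)=+0.288217-0.126229i, Y(Ω₂)=+0.004865-0.010055i
  term(m=+4) = -0.000130-0.000007i   from Y*(Ω₁)=+0.114762-0.070425i, Y(Ω₂)=-0.000799-0.000547i
  term(m=+5) = +0.000001-0.000023i   from Y*(Ω₁)=-0.350788+0.288341i, Y(Ω₂)=-0.000034+0.000036i
Σ over m = -0.142357-0.000000i; ×(4π/11) → -0.162628-0.000000i. Real part: -0.162628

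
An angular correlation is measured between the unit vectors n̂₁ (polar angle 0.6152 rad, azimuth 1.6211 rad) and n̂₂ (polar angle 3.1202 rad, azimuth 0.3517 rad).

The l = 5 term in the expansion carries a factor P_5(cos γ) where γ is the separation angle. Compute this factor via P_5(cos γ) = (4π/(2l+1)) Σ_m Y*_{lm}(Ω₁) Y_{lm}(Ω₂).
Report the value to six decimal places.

0.380857

Term-by-term m-sum for l=5 (normalisation 4π/11 = 1.142397):
  m=-5: (-0.007395, 0.028780) × (-0.000000, -0.000000) = (0.000000, 0.000000)  (running Σ = (0.000000, 0.000000))
  m=-4: (0.130287, 0.026575) × (-0.000000, 0.000000) = (-0.000000, 0.000000)  (running Σ = (-0.000000, 0.000000))
  m=-3: (0.050010, -0.328867) × (0.000013, -0.000024) = (-0.000007, -0.000006)  (running Σ = (-0.000007, -0.000006))
  m=-2: (-0.459016, -0.046337) × (-0.001182, 0.001002) = (0.000589, -0.000405)  (running Σ = (0.000582, -0.000411))
  m=-1: (-0.009329, 0.185289) × (0.051372, -0.018851) = (0.003014, 0.009695)  (running Σ = (0.003596, 0.009284))
  m=0: (-0.349845, -0.000000) × (-0.932394, 0.000000) = (0.326193, 0.000000)  (running Σ = (0.329788, 0.009284))
  m=1: (0.009329, 0.185289) × (-0.051372, -0.018851) = (0.003014, -0.009695)  (running Σ = (0.332802, -0.000411))
  m=2: (-0.459016, 0.046337) × (-0.001182, -0.001002) = (0.000589, 0.000405)  (running Σ = (0.333391, -0.000006))
  m=3: (-0.050010, -0.328867) × (-0.000013, -0.000024) = (-0.000007, 0.000006)  (running Σ = (0.333384, 0.000000))
  m=4: (0.130287, -0.026575) × (-0.000000, -0.000000) = (-0.000000, -0.000000)  (running Σ = (0.333384, 0.000000))
  m=5: (0.007395, 0.028780) × (0.000000, -0.000000) = (0.000000, -0.000000)  (running Σ = (0.333384, 0.000000))
Total Σ_m = (0.333384, 0.000000). Multiply by 1.142397: (0.380857, 0.000000). P_5(cos γ) = 0.380857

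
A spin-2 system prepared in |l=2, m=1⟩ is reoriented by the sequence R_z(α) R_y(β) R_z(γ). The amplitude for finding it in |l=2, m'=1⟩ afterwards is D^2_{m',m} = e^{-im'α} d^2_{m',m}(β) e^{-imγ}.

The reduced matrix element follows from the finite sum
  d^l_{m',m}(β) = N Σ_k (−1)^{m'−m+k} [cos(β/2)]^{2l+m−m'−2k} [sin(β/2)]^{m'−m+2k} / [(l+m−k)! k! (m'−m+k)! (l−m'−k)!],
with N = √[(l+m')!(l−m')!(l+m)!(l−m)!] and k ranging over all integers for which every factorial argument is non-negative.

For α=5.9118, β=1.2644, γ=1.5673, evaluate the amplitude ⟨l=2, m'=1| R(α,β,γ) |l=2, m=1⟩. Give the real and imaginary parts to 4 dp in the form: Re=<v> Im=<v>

Split into d^2_{1,1}(β=1.2644) × two z-phases.
c=cos(1.264400/2)=0.806729, s=sin(1.264400/2)=0.590921; N=√[6·1·6·1]=6.000000
The bounds max(0,m−m')=0 and min(l+m,l−m')=1 give 2 terms
  k=0: (−1)^0·6.0000/(6)·0.8067^4·0.5909^0 = +0.423557
  k=1: (−1)^1·6.0000/(2)·0.8067^2·0.5909^2 = -0.681767
d^2_{1,1}(1.2644) = +0.423557 -0.681767 = -0.258210
Attach z-rotation phases: D = e^{-i(1)(5.9118)}·(-0.258210)·e^{-i(1)(1.5673)} = -0.094547+0.240278i

Re=-0.0945 Im=0.2403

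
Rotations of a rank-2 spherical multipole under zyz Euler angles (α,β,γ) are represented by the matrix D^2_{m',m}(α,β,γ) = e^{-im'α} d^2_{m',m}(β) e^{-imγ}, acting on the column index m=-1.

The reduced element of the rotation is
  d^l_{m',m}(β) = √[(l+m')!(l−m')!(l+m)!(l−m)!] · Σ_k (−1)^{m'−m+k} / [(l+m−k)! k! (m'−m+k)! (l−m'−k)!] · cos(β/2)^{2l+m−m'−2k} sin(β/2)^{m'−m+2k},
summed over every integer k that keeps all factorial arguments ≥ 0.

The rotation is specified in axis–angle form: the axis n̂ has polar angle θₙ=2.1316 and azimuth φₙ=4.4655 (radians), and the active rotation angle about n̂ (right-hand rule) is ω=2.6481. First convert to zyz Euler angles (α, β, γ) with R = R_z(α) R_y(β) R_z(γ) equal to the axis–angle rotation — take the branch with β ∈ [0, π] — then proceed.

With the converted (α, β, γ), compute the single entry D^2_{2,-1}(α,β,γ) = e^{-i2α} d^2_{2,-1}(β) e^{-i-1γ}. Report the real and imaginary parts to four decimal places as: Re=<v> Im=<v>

Axis–angle → zyz. n̂ = (sinθₙcosφₙ, sinθₙsinφₙ, cosθₙ) = (-0.206955, -0.821150, -0.531867), ω = 2.6481.
R = I cosω + sinω [n̂]ₓ + (1−cosω) n̂n̂ᵀ gives
  R = [-0.800133, +0.571553, -0.181971; +0.067658, +0.387437, +0.919410; +0.595994, +0.723339, -0.348671]
β = atan2(√(R₁₃²+R₂₃²), R₃₃) = 1.926949; α = atan2(R₂₃, R₁₃) mod 2π = 1.766193; γ = atan2(R₃₂, −R₃₁) mod 2π = 2.259970
First d^2_{2,-1}(β=1.9269), then the phase factors e^{-i(2)α} and e^{-i(-1)γ}:
With c≡cos(β/2)=0.570670 and s≡sin(β/2)=0.821179, N=[24·1·1·6]^{1/2}=12.000000
k∈{0} keeps every argument non-negative
  k=0: (−1)^3·12.0000/(6)·0.5707^1·0.8212^3 = -0.632018
d^2_{2,-1}(1.9269) = -0.632018
Attach z-rotation phases: D = e^{-i(2)(1.7662)}·(-0.632018)·e^{-i(-1)(2.2600)} = -0.185797+0.604091i

Re=-0.1858 Im=0.6041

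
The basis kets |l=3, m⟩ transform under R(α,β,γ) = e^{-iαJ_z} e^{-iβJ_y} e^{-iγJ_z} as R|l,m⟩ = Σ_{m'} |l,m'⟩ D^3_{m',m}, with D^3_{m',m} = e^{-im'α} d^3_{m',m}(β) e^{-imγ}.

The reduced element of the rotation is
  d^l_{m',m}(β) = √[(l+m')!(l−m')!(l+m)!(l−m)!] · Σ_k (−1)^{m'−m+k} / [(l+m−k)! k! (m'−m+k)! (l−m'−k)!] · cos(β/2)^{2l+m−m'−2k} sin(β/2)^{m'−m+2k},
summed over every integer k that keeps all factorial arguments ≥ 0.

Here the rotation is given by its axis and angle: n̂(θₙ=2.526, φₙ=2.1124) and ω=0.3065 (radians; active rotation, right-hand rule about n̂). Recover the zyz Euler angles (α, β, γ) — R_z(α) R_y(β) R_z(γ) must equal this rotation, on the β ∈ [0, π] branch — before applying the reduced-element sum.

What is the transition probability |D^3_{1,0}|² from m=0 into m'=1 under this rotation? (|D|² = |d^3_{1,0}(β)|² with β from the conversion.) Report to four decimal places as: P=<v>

P=0.0855

Axis–angle → zyz. n̂ = (sinθₙcosφₙ, sinθₙsinφₙ, cosθₙ) = (-0.297678, +0.494801, -0.816431), ω = 0.3065.
R = I cosω + sinω [n̂]ₓ + (1−cosω) n̂n̂ᵀ gives
  R = [+0.957525, +0.239472, +0.160620; -0.253201, +0.964806, +0.070990; -0.137967, -0.108643, +0.984460]
β = atan2(√(R₁₃²+R₂₃²), R₃₃) = 0.176523; α = atan2(R₂₃, R₁₃) mod 2π = 0.416159; γ = atan2(R₃₂, −R₃₁) mod 2π = 5.616137
First d^3_{1,0}(β=0.1765), then the phase factors e^{-i(1)α} and e^{-i(0)γ}:
With c≡cos(β/2)=0.996107 and s≡sin(β/2)=0.088147, N=[24·2·6·6]^{1/2}=41.569219
k: max(0,(0)−(1))=0 … min(3+(0),3−(1))=2
  k=0: (−1)^1·41.5692/(12)·0.9961^5·0.0881^1 = -0.299454
  k=1: (−1)^2·41.5692/(4)·0.9961^3·0.0881^3 = +0.007035
  k=2: (−1)^3·41.5692/(12)·0.9961^1·0.0881^5 = -0.000018
d^3_{1,0}(0.1765) = -0.299454 +0.007035 -0.000018 = -0.292437
|D^3_{1,0}|² = |d^3_{1,0}(β)|² = (-0.292437)² = 0.085519 (the z-rotation phases have unit modulus)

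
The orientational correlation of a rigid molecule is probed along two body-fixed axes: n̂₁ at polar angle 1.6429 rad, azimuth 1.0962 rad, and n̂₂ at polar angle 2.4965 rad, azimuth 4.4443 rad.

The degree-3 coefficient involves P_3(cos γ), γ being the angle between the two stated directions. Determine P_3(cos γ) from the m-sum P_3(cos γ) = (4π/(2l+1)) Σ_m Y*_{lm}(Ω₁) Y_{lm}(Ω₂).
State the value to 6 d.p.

Expand P_3 via completeness: Σ_{m} conj(Y_{3,m}) at Ω₁ times Y_{3,m} at Ω₂ —
  m=-3: Y*=-0.40951 - 0.06064j  Y=0.06533 - 0.06291j  product -0.03057 + 0.02180j
  m=-2: Y*=0.04265 - 0.05954j  Y=0.25380 + 0.15082j  product 0.01981 - 0.00868j
  m=-1: Y*=-0.14348 - 0.27927j  Y=-0.11285 + 0.41080j  product 0.13092 - 0.02743j
  m=+0: Y*=0.07995 + 0.00000j  Y=-0.05736 + 0.00000j  product -0.00459 + 0.00000j
  m=+1: Y*=0.14348 - 0.27927j  Y=0.11285 + 0.41080j  product 0.13092 + 0.02743j
  m=+2: Y*=0.04265 + 0.05954j  Y=0.25380 - 0.15082j  product 0.01981 + 0.00868j
  m=+3: Y*=0.40951 - 0.06064j  Y=-0.06533 - 0.06291j  product -0.03057 - 0.02180j
Total Σ_m = 0.23572 + 0.00000j. Multiply by 1.795196: 0.42317 + 0.00000j. P_3(cos γ) = 0.423168

0.423168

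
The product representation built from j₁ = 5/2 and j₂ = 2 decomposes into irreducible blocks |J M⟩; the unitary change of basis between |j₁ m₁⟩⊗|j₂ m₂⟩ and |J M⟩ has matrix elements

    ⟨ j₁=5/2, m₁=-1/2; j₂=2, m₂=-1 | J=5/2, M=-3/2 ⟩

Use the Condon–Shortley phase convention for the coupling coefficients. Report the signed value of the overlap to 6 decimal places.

-0.414039  (= −√(6/35))

j₁+j₂−J=2  J+j₁−j₂=3  J−j₁+j₂=2  j₁+j₂+J+1=8
(j₁±m₁, j₂±m₂, J±M) = (2,3,1,3,1,4)
P² = 216/35
sum k=0..1:
  [0] +1/12 = 1/12
  [1] −1/4 = -1/4
S = -1/6
C² = P²·S² = 6/35 ; C = -0.414039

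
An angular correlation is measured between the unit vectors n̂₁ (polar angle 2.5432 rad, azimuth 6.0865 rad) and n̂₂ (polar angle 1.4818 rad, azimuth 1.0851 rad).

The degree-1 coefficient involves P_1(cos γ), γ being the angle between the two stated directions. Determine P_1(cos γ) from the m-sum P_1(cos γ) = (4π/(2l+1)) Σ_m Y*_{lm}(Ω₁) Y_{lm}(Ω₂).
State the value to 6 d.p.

0.086476

Expand P_1 via completeness: Σ_{m} conj(Y_{1,m}) at Ω₁ times Y_{1,m} at Ω₂ —
  [-1]  conj(Y_{1,-1})(Ω₁) = (0.190870, -0.038033) ; Y_{1,-1}(Ω₂) = (0.160647, -0.304329) ; Δ = (0.019088, -0.064197)
  [+0]  conj(Y_{1,0})(Ω₁) = (-0.403704, -0.000000) ; Y_{1,0}(Ω₂) = (0.043426, 0.000000) ; Δ = (-0.017531, -0.000000)
  [+1]  conj(Y_{1,1})(Ω₁) = (-0.190870, -0.038033) ; Y_{1,1}(Ω₂) = (-0.160647, -0.304329) ; Δ = (0.019088, 0.064197)
Accumulated sum (0.020645, 0.000000); after 4π/(2l+1) scaling, (0.086476, 0.000000) ⇒ P_1 = 0.086476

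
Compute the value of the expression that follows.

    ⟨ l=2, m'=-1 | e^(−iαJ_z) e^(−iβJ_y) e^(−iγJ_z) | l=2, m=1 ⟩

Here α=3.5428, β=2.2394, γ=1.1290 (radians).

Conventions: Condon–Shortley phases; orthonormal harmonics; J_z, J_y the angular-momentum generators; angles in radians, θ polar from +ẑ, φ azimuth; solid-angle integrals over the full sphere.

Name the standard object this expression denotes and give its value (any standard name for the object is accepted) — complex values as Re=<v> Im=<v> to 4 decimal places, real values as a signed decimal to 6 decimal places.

This is a Wigner D-matrix element — the rotation-matrix element ⟨l m'| R(α,β,γ) |l m⟩ in the angular-momentum basis.
Split into d^2_{-1,1}(β=2.2394) × two z-phases.
With c≡cos(β/2)=0.435952 and s≡sin(β/2)=0.899970, N=[1·6·6·1]^{1/2}=6.000000
Admissible k: 2..3 (factorial args all ≥0)
  k=2: (−1)^0·6.0000/(2)·0.4360^2·0.9000^2 = +0.461801
  k=3: (−1)^1·6.0000/(6)·0.4360^0·0.9000^4 = -0.656012
d^2_{-1,1}(2.2394) = +0.461801 -0.656012 = -0.194210
Attach z-rotation phases: D = e^{-i(-1)(3.5428)}·(-0.194210)·e^{-i(1)(1.1290)} = +0.145006-0.129193i

Wigner D-matrix element, Re=0.1450 Im=-0.1292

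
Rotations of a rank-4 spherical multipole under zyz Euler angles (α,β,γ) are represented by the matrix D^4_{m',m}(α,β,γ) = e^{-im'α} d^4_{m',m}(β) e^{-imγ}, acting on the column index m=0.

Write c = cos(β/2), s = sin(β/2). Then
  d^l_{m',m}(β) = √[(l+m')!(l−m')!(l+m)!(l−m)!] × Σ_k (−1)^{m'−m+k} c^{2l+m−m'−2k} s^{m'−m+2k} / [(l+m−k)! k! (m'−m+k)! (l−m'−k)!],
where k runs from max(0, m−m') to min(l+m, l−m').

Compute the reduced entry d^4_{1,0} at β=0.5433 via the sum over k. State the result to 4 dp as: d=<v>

d=-0.5267

d^4_{1,0}(β=0.5433) via the finite sum:
Half-angle: c=0.963329, s=0.268321. N=√(120·6·24·24)=643.987578
k: max(0,(0)−(1))=0 … min(4+(0),4−(1))=3
  k=0: (−1)^1·643.9876/(144)·0.9633^7·0.2683^1 = -0.923834
  k=1: (−1)^2·643.9876/(24)·0.9633^5·0.2683^3 = +0.430037
  k=2: (−1)^3·643.9876/(24)·0.9633^3·0.2683^5 = -0.033363
  k=3: (−1)^4·643.9876/(144)·0.9633^1·0.2683^7 = +0.000431
d^4_{1,0}(0.5433) = -0.923834 +0.430037 -0.033363 +0.000431 = -0.526729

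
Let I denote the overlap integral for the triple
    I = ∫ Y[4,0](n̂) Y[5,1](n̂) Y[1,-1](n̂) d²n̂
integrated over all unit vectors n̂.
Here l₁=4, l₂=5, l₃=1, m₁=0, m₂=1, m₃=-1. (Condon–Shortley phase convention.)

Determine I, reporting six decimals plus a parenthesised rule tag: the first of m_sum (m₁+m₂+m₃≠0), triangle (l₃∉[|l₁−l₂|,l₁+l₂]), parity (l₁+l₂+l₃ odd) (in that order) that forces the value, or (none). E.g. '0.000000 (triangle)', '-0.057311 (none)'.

Checks pass: Σm=0; 10 even; l₃=1∈[1,9].
(2·4+1)(2·5+1)(2·1+1) = 297
Δ: 8! 0! 2! / 11! → 1/495
sum: t=4:+1/576 = 1/576
3j²(4 5 1; 0 0 0) = Δ·Π!·Σ² = 5/99  (sign -1)
sum: t=4:+1/1152 = 1/1152
3j²(4 5 1; 0 1 -1) = Δ·Π!·Σ² = 1/33  (sign +1)
combine: 4πI² = 297·5/99·1/33 = 5/11
take √, sign -1: I = -0.19018827
No selection rule forces the value: the integral is nonzero (none).

-0.190188 (none)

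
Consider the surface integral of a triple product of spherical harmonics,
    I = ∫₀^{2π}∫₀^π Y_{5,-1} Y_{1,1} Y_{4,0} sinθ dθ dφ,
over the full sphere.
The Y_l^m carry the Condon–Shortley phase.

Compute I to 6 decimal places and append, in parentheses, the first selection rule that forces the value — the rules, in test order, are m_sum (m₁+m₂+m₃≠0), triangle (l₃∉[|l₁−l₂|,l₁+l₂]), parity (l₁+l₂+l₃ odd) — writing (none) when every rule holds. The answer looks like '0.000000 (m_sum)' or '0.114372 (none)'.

-0.190188 (none)

Checks pass: Σm=0; 10 even; l₃=4∈[4,6].
(2·5+1)(2·1+1)(2·4+1) = 297
Δ: 2! 8! 0! / 11! → 1/495
sum: t=1:−1/576 = -1/576
3j²(5 1 4; 0 0 0) = Δ·Π!·Σ² = 5/99  (sign -1)
sum: t=2:+1/1152 = 1/1152
3j²(5 1 4; -1 1 0) = Δ·Π!·Σ² = 1/33  (sign +1)
combine: 4πI² = 297·5/99·1/33 = 5/11
take √, sign -1: I = -0.19018827
No selection rule forces the value: the integral is nonzero (none).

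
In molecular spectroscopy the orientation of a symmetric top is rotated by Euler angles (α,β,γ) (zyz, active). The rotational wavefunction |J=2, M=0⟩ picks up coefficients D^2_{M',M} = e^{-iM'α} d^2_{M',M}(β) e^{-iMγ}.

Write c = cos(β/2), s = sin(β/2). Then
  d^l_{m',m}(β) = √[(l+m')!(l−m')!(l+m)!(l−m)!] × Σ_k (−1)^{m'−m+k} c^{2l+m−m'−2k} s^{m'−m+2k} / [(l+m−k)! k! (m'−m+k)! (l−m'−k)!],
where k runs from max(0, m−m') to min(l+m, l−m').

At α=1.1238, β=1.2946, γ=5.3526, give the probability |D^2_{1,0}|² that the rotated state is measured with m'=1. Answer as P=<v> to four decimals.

P=0.1033

Split into d^2_{1,0}(β=1.2946) × two z-phases.
c=cos(1.294600/2)=0.797715, s=sin(1.294600/2)=0.603035; N=√[6·1·2·2]=4.898979
The bounds max(0,m−m')=0 and min(l+m,l−m')=1 give 2 terms
  k=0: (−1)^1·4.8990/(2)·0.7977^3·0.6030^1 = -0.749827
  k=1: (−1)^2·4.8990/(2)·0.7977^1·0.6030^3 = +0.428500
d^2_{1,0}(1.2946) = -0.749827 +0.428500 = -0.321327
|D^2_{1,0}|² = |d^2_{1,0}(β)|² = (-0.321327)² = 0.103251 (the z-rotation phases have unit modulus)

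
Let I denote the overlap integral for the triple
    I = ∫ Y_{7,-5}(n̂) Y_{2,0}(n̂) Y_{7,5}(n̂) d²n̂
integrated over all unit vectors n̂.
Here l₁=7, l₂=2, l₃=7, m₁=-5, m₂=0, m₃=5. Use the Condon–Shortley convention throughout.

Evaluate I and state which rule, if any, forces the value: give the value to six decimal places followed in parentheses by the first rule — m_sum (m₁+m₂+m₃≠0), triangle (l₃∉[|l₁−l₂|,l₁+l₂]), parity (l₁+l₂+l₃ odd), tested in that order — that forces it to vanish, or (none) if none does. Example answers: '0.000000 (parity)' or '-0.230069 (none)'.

Checks pass: Σm=0; 16 even; l₃=7∈[5,9].
(2·7+1)(2·2+1)(2·7+1) = 1125
Δ: 2! 12! 2! / 17! → 1/185640
sum: t=0:+1/2419200 t=1:−1/518400 t=2:+1/2419200 = -1/907200
3j²(7 2 7; 0 0 0) = Δ·Π!·Σ² = 56/3315  (sign +1)
sum: t=0:+1/1916006400 t=1:−1/39916800 t=2:+1/29030400 = 19/1916006400
3j²(7 2 7; -5 0 5) = Δ·Π!·Σ² = 361/185640  (sign +1)
combine: 4πI² = 1125·56/3315·361/185640 = 1805/48841
take √, sign +1: I = 0.05423022
No selection rule forces the value: the integral is nonzero (none).

0.054230 (none)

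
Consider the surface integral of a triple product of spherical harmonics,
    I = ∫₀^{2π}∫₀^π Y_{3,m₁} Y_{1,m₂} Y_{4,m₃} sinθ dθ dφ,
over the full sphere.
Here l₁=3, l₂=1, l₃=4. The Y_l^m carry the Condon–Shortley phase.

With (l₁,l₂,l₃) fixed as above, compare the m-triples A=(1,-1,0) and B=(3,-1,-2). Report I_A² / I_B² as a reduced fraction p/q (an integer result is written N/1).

6/1

l's match ⇒ only the (l;m) 3-j factors differ between A and B.
A: triangle coeff Δ(3,1,4) = 1/252; Σ_t [0,0]: t=0:+1/96 = 1/96; (3j)²=1/42 [(3 1 4; 1 -1 0)], sign=+1
B: triangle coeff Δ(3,1,4) = 1/252; Σ_t [0,0]: t=0:+1/1440 = 1/1440; (3j)²=1/252 [(3 1 4; 3 -1 -2)], sign=+1
I_A²/I_B² = (1/42)/(1/252) = 6/1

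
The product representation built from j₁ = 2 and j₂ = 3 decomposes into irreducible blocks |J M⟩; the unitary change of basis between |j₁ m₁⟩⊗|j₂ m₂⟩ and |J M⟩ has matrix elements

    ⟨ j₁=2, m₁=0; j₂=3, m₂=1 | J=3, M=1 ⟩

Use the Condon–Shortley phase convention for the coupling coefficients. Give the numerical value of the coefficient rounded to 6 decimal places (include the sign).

√[7·2!2!4!/9! · 2!2!4!2!4!2!] = √(256/15)
  +(−1)^0/∏(0,2,2,4,0,0)! = 1/96  (running 1/96)
  +(−1)^1/∏(1,1,1,3,1,1)! = -1/6  (running -5/32)
  +(−1)^2/∏(2,0,0,2,2,2)! = 1/16  (running -3/32)
⟨..|..⟩ = √(256/15)·(-3/32) = -0.387298

−√(3/20) = -0.387298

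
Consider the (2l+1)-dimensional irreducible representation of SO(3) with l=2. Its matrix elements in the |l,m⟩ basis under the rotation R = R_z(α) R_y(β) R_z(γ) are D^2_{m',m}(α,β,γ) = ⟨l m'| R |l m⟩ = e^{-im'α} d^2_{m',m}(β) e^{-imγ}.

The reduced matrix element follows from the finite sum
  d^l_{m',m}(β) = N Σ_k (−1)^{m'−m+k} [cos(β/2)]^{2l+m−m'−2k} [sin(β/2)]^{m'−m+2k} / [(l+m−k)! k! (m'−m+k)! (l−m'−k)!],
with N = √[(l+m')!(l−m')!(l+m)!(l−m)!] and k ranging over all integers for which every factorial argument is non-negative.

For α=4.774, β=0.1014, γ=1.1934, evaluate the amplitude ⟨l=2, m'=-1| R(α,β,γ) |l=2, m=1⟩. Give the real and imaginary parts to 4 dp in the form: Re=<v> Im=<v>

Re=-0.0070 Im=-0.0033

Split into d^2_{-1,1}(β=0.1014) × two z-phases.
With c≡cos(β/2)=0.998715 and s≡sin(β/2)=0.050678, N=[1·6·6·1]^{1/2}=6.000000
The bounds max(0,m−m')=2 and min(l+m,l−m')=3 give 2 terms
  k=2: (−1)^0·6.0000/(2)·0.9987^2·0.0507^2 = +0.007685
  k=3: (−1)^1·6.0000/(6)·0.9987^0·0.0507^4 = -0.000007
d^2_{-1,1}(0.1014) = +0.007685 -0.000007 = +0.007678
Attach z-rotation phases: D = e^{-i(-1)(4.7740)}·(+0.007678)·e^{-i(1)(1.1934)} = -0.006950-0.003264i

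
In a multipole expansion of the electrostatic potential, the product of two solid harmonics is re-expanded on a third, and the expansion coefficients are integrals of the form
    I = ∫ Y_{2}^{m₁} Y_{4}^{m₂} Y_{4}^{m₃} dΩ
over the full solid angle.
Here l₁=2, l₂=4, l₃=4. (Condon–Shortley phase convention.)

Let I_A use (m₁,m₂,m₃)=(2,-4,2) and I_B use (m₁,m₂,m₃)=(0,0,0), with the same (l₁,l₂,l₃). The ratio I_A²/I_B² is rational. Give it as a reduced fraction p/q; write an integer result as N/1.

l's match ⇒ only the (l;m) 3-j factors differ between A and B.
A: triangle coeff Δ(2,4,4) = 1/13860; Σ_t [0,0]: t=0:+1/2880 = 1/2880; (3j)²=2/165 [(2 4 4; 2 -4 2)], sign=+1
B: triangle coeff Δ(2,4,4) = 1/13860; Σ_t [0,2]: t=0:+1/192 t=1:−1/36 t=2:+1/192 = -5/288; (3j)²=20/693 [(2 4 4; 0 0 0)], sign=-1
I_A²/I_B² = (2/165)/(20/693) = 21/50

21/50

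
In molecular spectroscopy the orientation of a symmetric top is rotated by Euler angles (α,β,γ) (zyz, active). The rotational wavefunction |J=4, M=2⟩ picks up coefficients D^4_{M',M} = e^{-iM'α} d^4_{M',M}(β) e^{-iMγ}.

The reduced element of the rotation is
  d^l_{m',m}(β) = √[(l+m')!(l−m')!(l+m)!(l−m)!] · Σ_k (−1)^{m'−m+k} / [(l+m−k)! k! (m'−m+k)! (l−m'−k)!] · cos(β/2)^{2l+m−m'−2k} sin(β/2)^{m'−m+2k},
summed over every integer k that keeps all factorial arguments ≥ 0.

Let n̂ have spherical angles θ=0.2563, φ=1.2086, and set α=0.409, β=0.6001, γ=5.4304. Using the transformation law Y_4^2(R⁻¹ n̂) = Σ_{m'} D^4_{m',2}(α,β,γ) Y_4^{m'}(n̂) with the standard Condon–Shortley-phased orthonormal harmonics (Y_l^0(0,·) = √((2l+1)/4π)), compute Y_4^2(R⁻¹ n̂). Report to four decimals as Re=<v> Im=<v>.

Need the full column D^4_{m',2} for m'=−4..4 at α=0.4090, β=0.6001, γ=5.4304.
cos(β/2)=0.955322, sin(β/2)=0.295568
d^4_{-4,2}: single k=6 term ⇒ +0.003220;  D = -0.003156-0.000640i
d^4_{-3,2}: k∈[5..6] ⇒ +0.022076 -0.000704 = +0.021372;  D = -0.020906+0.004435i
d^4_{-2,2}: k∈[4..6] ⇒ +0.095350 -0.007302 +0.000058 = +0.088106;  D = -0.071809+0.051051i
d^4_{-1,2}: k∈[3..5] ⇒ +0.290560 -0.041720 +0.000799 = +0.249639;  D = -0.129155+0.213631i
d^4_{0,2}: k∈[2..4] ⇒ +0.629990 -0.160812 +0.005773 = +0.474951;  D = -0.063818+0.470644i
d^4_{1,2}: k∈[1..3] ⇒ +0.910628 -0.435840 +0.027813 = +0.502602;  D = +0.136105+0.483822i
d^4_{2,2}: k∈[0..2] ⇒ +0.693741 -0.796882 +0.095350 = -0.007791;  D = -0.004919-0.006042i
d^4_{3,2}: k∈[0..1] ⇒ -0.803099 +0.230625 = -0.572474;  D = -0.508159-0.263631i
d^4_{4,2}: single k=0 term ⇒ +0.351392;  D = +0.350542+0.024427i
Y_4^{m'}(θ=0.2563,φ=1.2086) and Σ D·Y over m':
  (-0.0032-0.0006i)·(+0.0002+0.0018i)  (-0.0209+0.0044i)·(-0.0175+0.0092i)  (-0.0718+0.0511i)·(-0.0894-0.0791i)  (-0.1292+0.2136i)·(+0.1459-0.3851i)  (-0.0638+0.4706i)·(+0.5896+0.0000i)  (+0.1361+0.4838i)·(-0.1459-0.3851i)  (-0.0049-0.0060i)·(-0.0894+0.0791i)  (-0.5082-0.2636i)·(+0.0175+0.0092i)  (+0.3505+0.0244i)·(+0.0002-0.0018i)
Y_4^2(R⁻¹ n̂) = +0.197642+0.226501i

Re=0.1976 Im=0.2265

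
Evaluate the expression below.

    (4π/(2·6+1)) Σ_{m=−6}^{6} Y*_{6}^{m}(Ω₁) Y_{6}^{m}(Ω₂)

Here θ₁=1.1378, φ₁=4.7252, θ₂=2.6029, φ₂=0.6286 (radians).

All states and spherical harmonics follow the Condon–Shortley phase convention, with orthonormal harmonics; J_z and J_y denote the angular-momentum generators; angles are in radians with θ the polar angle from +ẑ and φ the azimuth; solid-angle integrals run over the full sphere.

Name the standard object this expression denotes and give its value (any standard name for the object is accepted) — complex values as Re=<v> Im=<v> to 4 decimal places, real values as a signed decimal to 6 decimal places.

This sum is the spherical-harmonic addition theorem: it equals the Legendre polynomial P_l(cos γ) of the angle γ between the two directions.
Summing Y*_{l m}(θ₁,φ₁)·Y_{l m}(θ₂,φ₂) over m ∈ [−6, 6]; prefactor 4π/(2·6+1) = 0.966644:
  term(m=-6) = 0.00202 - 0.00125j   from Y*(Ω₁)=-0.26942 - 0.02075j, Y(Ω₂)=-0.00712 + 0.00519j
  term(m=-5) = 0.00138 - 0.02204j   from Y*(Ω₁)=0.02770 - 0.43181j, Y(Ω₂)=0.05104 - 0.00007j
  term(m=-4) = -0.03101 - 0.02500j   from Y*(Ω₁)=0.22657 + 0.01162j, Y(Ω₂)=-0.14217 - 0.10305j
  term(m=-3) = 0.08059 - 0.02287j   from Y*(Ω₁)=0.00835 - 0.21721j, Y(Ω₂)=0.11940 + 0.36643j
  term(m=-2) = 0.04959 - 0.14055j   from Y*(Ω₁)=0.30748 + 0.00788j, Y(Ω₂)=0.14948 - 0.46093j
  term(m=-1) = 0.00988 + 0.01397j   from Y*(Ω₁)=0.00149 - 0.11628j, Y(Ω₂)=-0.11903 + 0.08653j
  term(m=+0) = -0.12572 + 0.00000j   from Y*(Ω₁)=0.31675 + 0.00000j, Y(Ω₂)=-0.39689 + 0.00000j
  term(m=+1) = 0.00988 - 0.01397j   from Y*(Ω₁)=-0.00149 - 0.11628j, Y(Ω₂)=0.11903 + 0.08653j
  term(m=+2) = 0.04959 + 0.14055j   from Y*(Ω₁)=0.30748 - 0.00788j, Y(Ω₂)=0.14948 + 0.46093j
  term(m=+3) = 0.08059 + 0.02287j   from Y*(Ω₁)=-0.00835 - 0.21721j, Y(Ω₂)=-0.11940 + 0.36643j
  term(m=+4) = -0.03101 + 0.02500j   from Y*(Ω₁)=0.22657 - 0.01162j, Y(Ω₂)=-0.14217 + 0.10305j
  term(m=+5) = 0.00138 + 0.02204j   from Y*(Ω₁)=-0.02770 - 0.43181j, Y(Ω₂)=-0.05104 - 0.00007j
  term(m=+6) = 0.00202 + 0.00125j   from Y*(Ω₁)=-0.26942 + 0.02075j, Y(Ω₂)=-0.00712 - 0.00519j
Accumulated sum 0.09920 - 0.00000j; after 4π/(2l+1) scaling, 0.09590 - 0.00000j ⇒ P_6 = 0.095895

Legendre polynomial (addition theorem), +0.095895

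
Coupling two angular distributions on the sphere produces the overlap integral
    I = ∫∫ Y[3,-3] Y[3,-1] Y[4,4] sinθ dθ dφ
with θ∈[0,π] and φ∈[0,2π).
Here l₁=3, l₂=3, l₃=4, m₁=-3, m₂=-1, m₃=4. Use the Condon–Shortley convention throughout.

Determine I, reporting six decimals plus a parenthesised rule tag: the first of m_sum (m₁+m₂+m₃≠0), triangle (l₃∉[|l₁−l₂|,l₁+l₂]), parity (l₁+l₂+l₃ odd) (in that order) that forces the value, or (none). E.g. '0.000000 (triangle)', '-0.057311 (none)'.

-0.166198 (none)

Rules hold: Σm=0, L=10 even, 0≤4≤6.
N = 7·7·9 = 441
Δ = 2!·4!·4!/11! = 1/34650
Racah Σ t=0..2: t=0:+1/72 t=1:−1/16 t=2:+1/72 = -5/144
⇒ 3j(3 3 4; 0 0 0)² = 2/77, sgn -1
Racah Σ t=2..2: t=2:+1/1152 = 1/1152
⇒ 3j(3 3 4; -3 -1 4)² = 1/33, sgn +1
4πI² = N·(3j₀)²·(3jₘ)² = 42/121
I = -1·√(0.347107/4π) = -0.16619847
No selection rule forces the value: the integral is nonzero (none).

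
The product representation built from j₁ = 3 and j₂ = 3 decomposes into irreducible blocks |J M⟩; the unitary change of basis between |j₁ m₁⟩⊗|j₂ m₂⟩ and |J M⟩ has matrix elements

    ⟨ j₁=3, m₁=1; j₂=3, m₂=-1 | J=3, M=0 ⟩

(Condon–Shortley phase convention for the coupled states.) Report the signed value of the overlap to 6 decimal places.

−√(1/6) ≈ -0.408248

j₁+j₂−J=3  J+j₁−j₂=3  J−j₁+j₂=3  j₁+j₂+J+1=10
(j₁±m₁, j₂±m₂, J±M) = (4,2,2,4,3,3)
P² = 864/25
sum k=0..2:
  [0] +1/24 = 1/24
  [1] −1/8 = -1/8
  [2] +1/72 = 1/72
S = -5/72
C² = P²·S² = 1/6 ; C = -0.408248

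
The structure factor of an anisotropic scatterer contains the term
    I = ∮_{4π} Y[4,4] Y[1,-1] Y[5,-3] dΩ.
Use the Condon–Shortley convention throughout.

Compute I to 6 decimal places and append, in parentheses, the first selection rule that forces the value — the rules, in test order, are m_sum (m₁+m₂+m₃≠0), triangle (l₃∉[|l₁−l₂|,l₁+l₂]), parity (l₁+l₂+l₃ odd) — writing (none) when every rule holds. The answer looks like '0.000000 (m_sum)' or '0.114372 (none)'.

m-sum 0 ✓  L=10 even ✓  3≤5≤5 ✓
Π(2lᵢ+1) = 9×3×11 = 297
triangle coeff Δ(4,1,5) = 1/495
Σ_t [0,0]: t=0:+1/576 = 1/576
(3j)²=5/99 [(4 1 5; 0 0 0)], sign=-1
Σ_t [0,0]: t=0:+1/80640 = 1/80640
(3j)²=1/495 [(4 1 5; 4 -1 -3)], sign=+1
⇒ 4πI² = 1/33
I = (-1)√(1/33/(4π)) = -0.04910640
No selection rule forces the value: the integral is nonzero (none).

-0.049106 (none)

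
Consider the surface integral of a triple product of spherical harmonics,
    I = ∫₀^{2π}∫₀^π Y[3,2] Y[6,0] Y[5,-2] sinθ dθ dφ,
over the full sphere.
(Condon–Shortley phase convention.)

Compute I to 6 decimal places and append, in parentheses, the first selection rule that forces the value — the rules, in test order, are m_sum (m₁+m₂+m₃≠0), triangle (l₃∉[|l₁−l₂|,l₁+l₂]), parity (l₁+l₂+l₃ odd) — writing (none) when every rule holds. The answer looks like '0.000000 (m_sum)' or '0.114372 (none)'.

-0.165130 (none)

Rules hold: Σm=0, L=14 even, 3≤5≤9.
N = 7·13·11 = 1001
Δ = 4!·2!·8!/15! = 1/675675
Racah Σ t=1..3: t=1:−1/8640 t=2:+1/2304 t=3:−1/8640 = 7/34560
⇒ 3j(3 6 5; 0 0 0)² = 7/429, sgn -1
Racah Σ t=0..1: t=0:+1/34560 t=1:−1/8640 = -1/11520
⇒ 3j(3 6 5; 2 0 -2)² = 3/143, sgn +1
4πI² = N·(3j₀)²·(3jₘ)² = 49/143
I = -1·√(0.342657/4π) = -0.16512966
No selection rule forces the value: the integral is nonzero (none).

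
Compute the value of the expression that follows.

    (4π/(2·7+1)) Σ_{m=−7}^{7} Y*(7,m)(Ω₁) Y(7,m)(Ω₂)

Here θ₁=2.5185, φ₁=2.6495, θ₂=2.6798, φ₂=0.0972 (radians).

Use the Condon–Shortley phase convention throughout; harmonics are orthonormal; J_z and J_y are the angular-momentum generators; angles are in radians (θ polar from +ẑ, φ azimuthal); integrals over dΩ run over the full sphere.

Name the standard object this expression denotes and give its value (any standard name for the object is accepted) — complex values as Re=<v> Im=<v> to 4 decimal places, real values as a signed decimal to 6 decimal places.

Legendre polynomial (addition theorem), +0.243748

This sum is the spherical-harmonic addition theorem: it equals the Legendre polynomial P_l(cos γ) of the angle γ between the two directions.
Addition theorem: P_7(cos γ) = (4π/15) Σ_m Y*_{lm}(Ω₁) Y_{lm}(Ω₂), m = −7…7:
  [-7]  conj(Y_{7,-7})(Ω₁) = (0.010997, -0.003439) ; Y_{7,-7}(Ω₂) = (0.001355, -0.001097) ; Δ = (0.000011, -0.000017)
  [-6]  conj(Y_{7,-6})(Ω₁) = (0.058929, 0.011274) ; Y_{7,-6}(Ω₂) = (-0.010938, 0.007217) ; Δ = (-0.000726, 0.000302)
  [-5]  conj(Y_{7,-5})(Ω₁) = (0.146079, 0.118402) ; Y_{7,-5}(Ω₂) = (0.053660, -0.028347) ; Δ = (0.011195, 0.002213)
  [-4]  conj(Y_{7,-4})(Ω₁) = (0.149119, 0.355099) ; Y_{7,-4}(Ω₂) = (-0.177759, 0.072820) ; Δ = (-0.052366, -0.052263)
  [-3]  conj(Y_{7,-3})(Ω₁) = (-0.044953, 0.474187) ; Y_{7,-3}(Ω₂) = (0.393283, -0.118046) ; Δ = (0.038297, 0.191796)
  [-2]  conj(Y_{7,-2})(Ω₁) = (-0.111346, 0.167523) ; Y_{7,-2}(Ω₂) = (-0.510089, 0.100430) ; Δ = (0.039972, -0.096634)
  [-1]  conj(Y_{7,-1})(Ω₁) = (0.269657, -0.144558) ; Y_{7,-1}(Ω₂) = (0.172674, -0.016837) ; Δ = (0.044129, -0.029502)
  [+0]  conj(Y_{7,0})(Ω₁) = (0.311321, -0.000000) ; Y_{7,0}(Ω₂) = (0.417346, 0.000000) ; Δ = (0.129929, 0.000000)
  [+1]  conj(Y_{7,1})(Ω₁) = (-0.269657, -0.144558) ; Y_{7,1}(Ω₂) = (-0.172674, -0.016837) ; Δ = (0.044129, 0.029502)
  [+2]  conj(Y_{7,2})(Ω₁) = (-0.111346, -0.167523) ; Y_{7,2}(Ω₂) = (-0.510089, -0.100430) ; Δ = (0.039972, 0.096634)
  [+3]  conj(Y_{7,3})(Ω₁) = (0.044953, 0.474187) ; Y_{7,3}(Ω₂) = (-0.393283, -0.118046) ; Δ = (0.038297, -0.191796)
  [+4]  conj(Y_{7,4})(Ω₁) = (0.149119, -0.355099) ; Y_{7,4}(Ω₂) = (-0.177759, -0.072820) ; Δ = (-0.052366, 0.052263)
  [+5]  conj(Y_{7,5})(Ω₁) = (-0.146079, 0.118402) ; Y_{7,5}(Ω₂) = (-0.053660, -0.028347) ; Δ = (0.011195, -0.002213)
  [+6]  conj(Y_{7,6})(Ω₁) = (0.058929, -0.011274) ; Y_{7,6}(Ω₂) = (-0.010938, -0.007217) ; Δ = (-0.000726, -0.000302)
  [+7]  conj(Y_{7,7})(Ω₁) = (-0.010997, -0.003439) ; Y_{7,7}(Ω₂) = (-0.001355, -0.001097) ; Δ = (0.000011, 0.000017)
Total Σ_m = (0.290953, -0.000000). Multiply by 0.837758: (0.243748, -0.000000). P_7(cos γ) = 0.243748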